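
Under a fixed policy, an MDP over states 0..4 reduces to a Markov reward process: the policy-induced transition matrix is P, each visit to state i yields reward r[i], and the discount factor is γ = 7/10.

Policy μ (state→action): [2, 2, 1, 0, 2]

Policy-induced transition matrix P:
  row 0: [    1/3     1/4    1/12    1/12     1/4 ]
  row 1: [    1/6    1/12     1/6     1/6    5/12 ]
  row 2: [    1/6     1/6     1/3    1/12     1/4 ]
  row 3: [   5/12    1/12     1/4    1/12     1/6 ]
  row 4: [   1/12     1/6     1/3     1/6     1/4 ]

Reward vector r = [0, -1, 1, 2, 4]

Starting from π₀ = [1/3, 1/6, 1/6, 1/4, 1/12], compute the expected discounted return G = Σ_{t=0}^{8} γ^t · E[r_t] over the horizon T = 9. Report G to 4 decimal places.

t=0: π = [0.3333, 0.1667, 0.1667, 0.2500, 0.0833], E[r] = 0.8333, γ^t·E[r] = 0.833333, running G = 0.833333
t=1: π = [0.2778, 0.1597, 0.2014, 0.1042, 0.2569], E[r] = 1.2778, γ^t·E[r] = 0.894444, running G = 1.727778
t=2: π = [0.2176, 0.1678, 0.2286, 0.1181, 0.2679], E[r] = 1.3686, γ^t·E[r] = 0.670631, running G = 2.398409
t=3: π = [0.2101, 0.1610, 0.2411, 0.1196, 0.2681], E[r] = 1.3920, γ^t·E[r] = 0.477448, running G = 2.875856
t=4: π = [0.2093, 0.1608, 0.2440, 0.1191, 0.2669], E[r] = 1.3888, γ^t·E[r] = 0.333459, running G = 3.209315
t=5: π = [0.2091, 0.1608, 0.2443, 0.1190, 0.2669], E[r] = 1.3890, γ^t·E[r] = 0.233442, running G = 3.442756
t=6: π = [0.2090, 0.1608, 0.2444, 0.1190, 0.2669], E[r] = 1.3890, γ^t·E[r] = 0.163420, running G = 3.606177
t=7: π = [0.2090, 0.1608, 0.2444, 0.1190, 0.2669], E[r] = 1.3891, γ^t·E[r] = 0.114396, running G = 3.720572
t=8: π = [0.2090, 0.1608, 0.2444, 0.1190, 0.2669], E[r] = 1.3891, γ^t·E[r] = 0.080077, running G = 3.800649

G = 3.8006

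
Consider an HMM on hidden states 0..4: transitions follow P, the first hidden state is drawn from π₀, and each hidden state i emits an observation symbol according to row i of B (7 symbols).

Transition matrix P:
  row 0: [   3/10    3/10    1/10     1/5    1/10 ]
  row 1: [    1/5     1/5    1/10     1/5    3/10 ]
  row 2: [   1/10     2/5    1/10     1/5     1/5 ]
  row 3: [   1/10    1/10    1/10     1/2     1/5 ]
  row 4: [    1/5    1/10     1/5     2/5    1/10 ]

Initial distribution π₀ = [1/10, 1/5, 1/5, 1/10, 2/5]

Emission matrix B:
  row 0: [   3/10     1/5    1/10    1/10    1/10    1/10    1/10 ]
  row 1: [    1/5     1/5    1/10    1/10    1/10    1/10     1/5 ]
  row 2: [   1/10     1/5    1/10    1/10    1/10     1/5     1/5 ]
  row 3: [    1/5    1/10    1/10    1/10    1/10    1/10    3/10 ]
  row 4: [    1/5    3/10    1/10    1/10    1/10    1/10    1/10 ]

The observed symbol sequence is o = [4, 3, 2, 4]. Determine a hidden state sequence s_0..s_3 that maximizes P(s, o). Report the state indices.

path = [4, 3, 3, 3]

t=0: δ = [1.000e-02, 2.000e-02, 2.000e-02, 1.000e-02, 4.000e-02]  (obs o_0=4)
t=1: δ = [8.000e-04, 8.000e-04, 8.000e-04, 1.600e-03, 6.000e-04]  ψ = [4, 2, 4, 4, 1]  (obs o_1=3)
t=2: δ = [2.400e-05, 3.200e-05, 1.600e-05, 8.000e-05, 3.200e-05]  ψ = [0, 2, 3, 3, 3]  (obs o_2=2)
t=3: δ = [8.000e-07, 8.000e-07, 8.000e-07, 4.000e-06, 1.600e-06]  ψ = [3, 3, 3, 3, 3]  (obs o_3=4)
backtrack: best end state = 3; path = [4, 3, 3, 3]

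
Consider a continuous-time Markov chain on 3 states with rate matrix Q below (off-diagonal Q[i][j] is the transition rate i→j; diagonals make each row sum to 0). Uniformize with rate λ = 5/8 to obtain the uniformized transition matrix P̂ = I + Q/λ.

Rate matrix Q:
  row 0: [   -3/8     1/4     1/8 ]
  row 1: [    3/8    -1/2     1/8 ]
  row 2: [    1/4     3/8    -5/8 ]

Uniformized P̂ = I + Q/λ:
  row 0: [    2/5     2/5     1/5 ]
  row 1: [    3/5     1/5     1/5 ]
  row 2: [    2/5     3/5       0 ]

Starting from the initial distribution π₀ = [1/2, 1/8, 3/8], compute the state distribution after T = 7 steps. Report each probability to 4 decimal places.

π = [0.4722, 0.3611, 0.1667]

t=0: π = [0.5000, 0.1250, 0.3750]
t=1: π = [0.4250, 0.4500, 0.1250]
t=2: π = [0.4900, 0.3350, 0.1750]
t=3: π = [0.4670, 0.3680, 0.1650]
t=4: π = [0.4736, 0.3594, 0.1670]
t=5: π = [0.4719, 0.3615, 0.1666]
t=6: π = [0.4723, 0.3610, 0.1667]
t=7: π = [0.4722, 0.3611, 0.1667]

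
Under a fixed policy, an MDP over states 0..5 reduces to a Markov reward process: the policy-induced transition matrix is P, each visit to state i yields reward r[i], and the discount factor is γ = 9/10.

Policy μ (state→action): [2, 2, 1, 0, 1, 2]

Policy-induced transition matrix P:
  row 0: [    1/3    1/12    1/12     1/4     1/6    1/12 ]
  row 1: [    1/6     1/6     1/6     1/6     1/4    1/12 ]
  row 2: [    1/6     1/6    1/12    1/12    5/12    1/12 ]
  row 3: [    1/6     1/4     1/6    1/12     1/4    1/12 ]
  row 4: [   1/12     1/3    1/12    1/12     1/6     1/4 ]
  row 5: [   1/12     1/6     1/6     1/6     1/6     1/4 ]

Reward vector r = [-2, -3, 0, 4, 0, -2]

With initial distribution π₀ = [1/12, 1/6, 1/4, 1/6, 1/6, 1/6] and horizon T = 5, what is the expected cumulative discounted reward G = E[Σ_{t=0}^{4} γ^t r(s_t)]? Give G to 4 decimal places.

t=0: π = [0.0833, 0.1667, 0.2500, 0.1667, 0.1667, 0.1667], E[r] = -0.3333, γ^t·E[r] = -0.333333, running G = -0.333333
t=1: π = [0.1528, 0.2014, 0.1250, 0.1250, 0.2569, 0.1389], E[r] = -0.6875, γ^t·E[r] = -0.618750, running G = -0.952083
t=2: π = [0.1591, 0.2072, 0.1221, 0.1372, 0.2251, 0.1493], E[r] = -0.6898, γ^t·E[r] = -0.558750, running G = -1.510833
t=3: π = [0.1620, 0.2024, 0.1245, 0.1396, 0.2259, 0.1457], E[r] = -0.6643, γ^t·E[r] = -0.484242, running G = -1.995076
t=4: π = [0.1627, 0.2024, 0.1240, 0.1393, 0.2263, 0.1453], E[r] = -0.6659, γ^t·E[r] = -0.436907, running G = -2.431982

G = -2.4320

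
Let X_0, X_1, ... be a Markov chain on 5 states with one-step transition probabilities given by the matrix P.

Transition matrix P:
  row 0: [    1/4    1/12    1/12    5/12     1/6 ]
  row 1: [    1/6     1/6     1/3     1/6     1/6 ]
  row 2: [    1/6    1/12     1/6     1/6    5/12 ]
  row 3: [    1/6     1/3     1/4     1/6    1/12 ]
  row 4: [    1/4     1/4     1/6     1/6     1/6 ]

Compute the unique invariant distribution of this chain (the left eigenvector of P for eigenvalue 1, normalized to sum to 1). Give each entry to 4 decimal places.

Balance equations π_j = Σ_i π_i·P[i][j]:
  π_0 = 1/4·π_0 + 1/6·π_1 + 1/6·π_2 + 1/6·π_3 + 1/4·π_4
  π_1 = 1/12·π_0 + 1/6·π_1 + 1/12·π_2 + 1/3·π_3 + 1/4·π_4
  π_2 = 1/12·π_0 + 1/3·π_1 + 1/6·π_2 + 1/4·π_3 + 1/6·π_4
  π_3 = 5/12·π_0 + 1/6·π_1 + 1/6·π_2 + 1/6·π_3 + 1/6·π_4
  normalize: π_0 + π_1 + π_2 + π_3 + π_4 = 1
Solving the linear system gives exactly π = [4622/23127, 331/1779, 4604/23127, 1670/7709, 4588/23127].

π = [0.1999, 0.1861, 0.1991, 0.2166, 0.1984]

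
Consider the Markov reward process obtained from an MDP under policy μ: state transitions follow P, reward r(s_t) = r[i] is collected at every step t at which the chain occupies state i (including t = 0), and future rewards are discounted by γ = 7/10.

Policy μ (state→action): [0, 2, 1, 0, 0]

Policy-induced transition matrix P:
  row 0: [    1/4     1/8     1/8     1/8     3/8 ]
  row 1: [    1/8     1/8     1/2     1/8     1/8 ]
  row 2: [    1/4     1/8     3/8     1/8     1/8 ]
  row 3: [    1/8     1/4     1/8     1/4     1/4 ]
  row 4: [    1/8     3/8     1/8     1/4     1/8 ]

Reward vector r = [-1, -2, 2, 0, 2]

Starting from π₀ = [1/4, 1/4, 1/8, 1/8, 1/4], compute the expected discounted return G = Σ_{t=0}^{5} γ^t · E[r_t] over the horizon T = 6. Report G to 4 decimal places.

t=0: π = [0.2500, 0.2500, 0.1250, 0.1250, 0.2500], E[r] = 0.0000, γ^t·E[r] = 0.000000, running G = 0.000000
t=1: π = [0.1719, 0.2031, 0.2500, 0.1719, 0.2031], E[r] = 0.3281, γ^t·E[r] = 0.229688, running G = 0.229688
t=2: π = [0.1777, 0.1973, 0.2637, 0.1719, 0.1895], E[r] = 0.3340, γ^t·E[r] = 0.163652, running G = 0.393340
t=3: π = [0.1802, 0.1938, 0.2649, 0.1702, 0.1909], E[r] = 0.3438, γ^t·E[r] = 0.117906, running G = 0.511246
t=4: π = [0.1806, 0.1940, 0.2639, 0.1701, 0.1913], E[r] = 0.3418, γ^t·E[r] = 0.082073, running G = 0.593319
t=5: π = [0.1806, 0.1941, 0.2637, 0.1702, 0.1914], E[r] = 0.3415, γ^t·E[r] = 0.057404, running G = 0.650723

G = 0.6507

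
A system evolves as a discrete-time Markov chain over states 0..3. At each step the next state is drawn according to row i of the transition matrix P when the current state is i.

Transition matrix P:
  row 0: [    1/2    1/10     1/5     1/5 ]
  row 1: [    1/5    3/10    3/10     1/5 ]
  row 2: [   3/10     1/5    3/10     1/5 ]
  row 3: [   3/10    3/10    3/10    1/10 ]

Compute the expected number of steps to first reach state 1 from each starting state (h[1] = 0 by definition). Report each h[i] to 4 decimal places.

h = [6.2264, 0.0000, 5.5346, 5.0314]

First-step conditioning: h[1] = 0; for i ≠ 1, h[i] = 1 + Σ_k P[i][k]·h[k].
  h[0] = 1 + 1/2·h[0] + 1/5·h[2] + 1/5·h[3]
  h[2] = 1 + 3/10·h[0] + 3/10·h[2] + 1/5·h[3]
  h[3] = 1 + 3/10·h[0] + 3/10·h[2] + 1/10·h[3]
Solving the 3×3 linear system over states ≠ 1 gives exactly h = [330/53, 0, 880/159, 800/159] (h[1] = 0 is the target).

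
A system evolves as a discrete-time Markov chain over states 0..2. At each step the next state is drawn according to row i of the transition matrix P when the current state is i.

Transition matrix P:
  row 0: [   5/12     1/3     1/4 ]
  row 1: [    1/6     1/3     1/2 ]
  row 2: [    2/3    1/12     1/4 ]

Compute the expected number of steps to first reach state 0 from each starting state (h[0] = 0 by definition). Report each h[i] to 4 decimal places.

h = [0.0000, 2.7273, 1.6364]

First-step conditioning: h[0] = 0; for i ≠ 0, h[i] = 1 + Σ_k P[i][k]·h[k].
  h[1] = 1 + 1/3·h[1] + 1/2·h[2]
  h[2] = 1 + 1/12·h[1] + 1/4·h[2]
Solving the 2×2 linear system over states ≠ 0 gives exactly h = [0, 30/11, 18/11] (h[0] = 0 is the target).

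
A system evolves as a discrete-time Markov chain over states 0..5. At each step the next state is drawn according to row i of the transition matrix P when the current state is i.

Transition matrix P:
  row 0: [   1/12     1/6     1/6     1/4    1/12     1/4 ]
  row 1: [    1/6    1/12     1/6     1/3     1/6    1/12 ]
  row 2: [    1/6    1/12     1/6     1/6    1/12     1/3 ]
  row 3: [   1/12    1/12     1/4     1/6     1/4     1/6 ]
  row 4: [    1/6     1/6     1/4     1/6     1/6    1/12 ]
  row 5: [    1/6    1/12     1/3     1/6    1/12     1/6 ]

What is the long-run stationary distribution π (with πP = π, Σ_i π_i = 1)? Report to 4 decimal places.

Balance equations π_j = Σ_i π_i·P[i][j]:
  π_0 = 1/12·π_0 + 1/6·π_1 + 1/6·π_2 + 1/12·π_3 + 1/6·π_4 + 1/6·π_5
  π_1 = 1/6·π_0 + 1/12·π_1 + 1/12·π_2 + 1/12·π_3 + 1/6·π_4 + 1/12·π_5
  π_2 = 1/6·π_0 + 1/6·π_1 + 1/6·π_2 + 1/4·π_3 + 1/4·π_4 + 1/3·π_5
  π_3 = 1/4·π_0 + 1/3·π_1 + 1/6·π_2 + 1/6·π_3 + 1/6·π_4 + 1/6·π_5
  π_4 = 1/12·π_0 + 1/6·π_1 + 1/12·π_2 + 1/4·π_3 + 1/6·π_4 + 1/12·π_5
  normalize: π_0 + π_1 + π_2 + π_3 + π_4 + π_5 = 1
Solving the linear system gives exactly π = [2850/20537, 2182/20537, 5933/26138, 4024/20537, 2797/20537, 56313/287518].

π = [0.1388, 0.1062, 0.2270, 0.1959, 0.1362, 0.1959]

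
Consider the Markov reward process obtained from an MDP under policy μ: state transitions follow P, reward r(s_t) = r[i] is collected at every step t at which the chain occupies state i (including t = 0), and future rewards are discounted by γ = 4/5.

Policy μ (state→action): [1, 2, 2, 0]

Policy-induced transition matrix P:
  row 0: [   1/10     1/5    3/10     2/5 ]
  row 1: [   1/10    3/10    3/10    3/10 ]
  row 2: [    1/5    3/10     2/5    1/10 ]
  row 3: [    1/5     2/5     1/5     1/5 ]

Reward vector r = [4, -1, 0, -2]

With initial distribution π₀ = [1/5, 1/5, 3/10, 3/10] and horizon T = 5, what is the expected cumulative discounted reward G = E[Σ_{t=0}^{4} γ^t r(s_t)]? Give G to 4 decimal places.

t=0: π = [0.2000, 0.2000, 0.3000, 0.3000], E[r] = 0.0000, γ^t·E[r] = 0.000000, running G = 0.000000
t=1: π = [0.1600, 0.3100, 0.3000, 0.2300], E[r] = -0.1300, γ^t·E[r] = -0.104000, running G = -0.104000
t=2: π = [0.1530, 0.3070, 0.3070, 0.2330], E[r] = -0.1610, γ^t·E[r] = -0.103040, running G = -0.207040
t=3: π = [0.1540, 0.3080, 0.3074, 0.2306], E[r] = -0.1532, γ^t·E[r] = -0.078438, running G = -0.285478
t=4: π = [0.1538, 0.3077, 0.3077, 0.2309], E[r] = -0.1542, γ^t·E[r] = -0.063152, running G = -0.348631

G = -0.3486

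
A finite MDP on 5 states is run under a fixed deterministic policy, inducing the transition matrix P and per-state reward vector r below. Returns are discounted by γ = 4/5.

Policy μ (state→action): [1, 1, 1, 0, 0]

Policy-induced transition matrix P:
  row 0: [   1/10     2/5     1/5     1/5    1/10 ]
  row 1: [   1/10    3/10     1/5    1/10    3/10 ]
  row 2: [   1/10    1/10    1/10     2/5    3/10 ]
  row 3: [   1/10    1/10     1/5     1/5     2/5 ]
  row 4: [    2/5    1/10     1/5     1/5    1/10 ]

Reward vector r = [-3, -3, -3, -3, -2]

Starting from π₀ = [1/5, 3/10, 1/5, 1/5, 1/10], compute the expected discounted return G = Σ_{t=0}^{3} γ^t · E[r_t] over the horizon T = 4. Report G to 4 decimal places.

t=0: π = [0.2000, 0.3000, 0.2000, 0.2000, 0.1000], E[r] = -2.9000, γ^t·E[r] = -2.900000, running G = -2.900000
t=1: π = [0.1300, 0.2200, 0.1800, 0.2100, 0.2600], E[r] = -2.7400, γ^t·E[r] = -2.192000, running G = -5.092000
t=2: π = [0.1780, 0.1830, 0.1820, 0.2140, 0.2430], E[r] = -2.7570, γ^t·E[r] = -1.764480, running G = -6.856480
t=3: π = [0.1729, 0.1900, 0.1818, 0.2181, 0.2372], E[r] = -2.7628, γ^t·E[r] = -1.414554, running G = -8.271034

G = -8.2710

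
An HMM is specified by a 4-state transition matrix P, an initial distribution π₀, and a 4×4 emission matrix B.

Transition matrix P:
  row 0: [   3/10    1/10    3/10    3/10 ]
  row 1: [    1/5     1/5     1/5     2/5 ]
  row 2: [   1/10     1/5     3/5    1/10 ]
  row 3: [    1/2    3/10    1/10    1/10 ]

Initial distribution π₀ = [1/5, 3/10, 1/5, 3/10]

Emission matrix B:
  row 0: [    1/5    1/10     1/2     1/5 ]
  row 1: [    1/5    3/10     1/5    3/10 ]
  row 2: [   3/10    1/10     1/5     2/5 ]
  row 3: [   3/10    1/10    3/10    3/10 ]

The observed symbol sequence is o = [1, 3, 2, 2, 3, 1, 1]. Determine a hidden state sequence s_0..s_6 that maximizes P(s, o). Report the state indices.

path = [1, 3, 0, 0, 3, 1, 1]

t=0: δ = [2.000e-02, 9.000e-02, 2.000e-02, 3.000e-02]  (obs o_0=1)
t=1: δ = [3.600e-03, 5.400e-03, 7.200e-03, 1.080e-02]  ψ = [1, 1, 1, 1]  (obs o_1=3)
t=2: δ = [2.700e-03, 6.480e-04, 8.640e-04, 6.480e-04]  ψ = [3, 3, 2, 1]  (obs o_2=2)
t=3: δ = [4.050e-04, 5.400e-05, 1.620e-04, 2.430e-04]  ψ = [0, 0, 0, 0]  (obs o_3=2)
t=4: δ = [2.430e-05, 2.187e-05, 4.860e-05, 3.645e-05]  ψ = [0, 3, 0, 0]  (obs o_4=3)
t=5: δ = [1.822e-06, 3.281e-06, 2.916e-06, 8.748e-07]  ψ = [3, 3, 2, 1]  (obs o_5=1)
t=6: δ = [6.561e-08, 1.968e-07, 1.750e-07, 1.312e-07]  ψ = [1, 1, 2, 1]  (obs o_6=1)
backtrack: best end state = 1; path = [1, 3, 0, 0, 3, 1, 1]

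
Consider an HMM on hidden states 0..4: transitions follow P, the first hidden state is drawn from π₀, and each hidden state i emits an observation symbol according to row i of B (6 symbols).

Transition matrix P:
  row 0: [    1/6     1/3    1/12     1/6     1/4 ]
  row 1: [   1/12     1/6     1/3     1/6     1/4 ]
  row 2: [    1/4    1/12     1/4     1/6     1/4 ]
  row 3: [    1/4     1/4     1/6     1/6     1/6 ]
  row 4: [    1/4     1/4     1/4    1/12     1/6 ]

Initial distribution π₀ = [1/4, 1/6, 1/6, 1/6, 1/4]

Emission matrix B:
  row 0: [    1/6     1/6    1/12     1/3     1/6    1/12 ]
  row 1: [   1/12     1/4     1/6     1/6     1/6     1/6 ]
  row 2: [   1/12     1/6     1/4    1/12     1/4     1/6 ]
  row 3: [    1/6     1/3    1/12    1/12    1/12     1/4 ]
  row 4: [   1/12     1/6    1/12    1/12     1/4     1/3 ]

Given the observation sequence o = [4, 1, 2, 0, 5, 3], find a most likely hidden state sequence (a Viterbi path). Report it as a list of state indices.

path = [4, 1, 2, 0, 4, 0]

t=0: δ = [4.167e-02, 2.778e-02, 4.167e-02, 1.389e-02, 6.250e-02]  (obs o_0=4)
t=1: δ = [2.604e-03, 3.906e-03, 2.604e-03, 2.315e-03, 1.736e-03]  ψ = [4, 4, 4, 0, 0]  (obs o_1=1)
t=2: δ = [5.425e-05, 1.447e-04, 3.255e-04, 5.425e-05, 8.138e-05]  ψ = [2, 0, 1, 1, 1]  (obs o_2=2)
t=3: δ = [1.356e-05, 2.261e-06, 6.782e-06, 9.042e-06, 6.782e-06]  ψ = [2, 2, 2, 2, 2]  (obs o_3=0)
t=4: δ = [1.884e-07, 7.535e-07, 2.826e-07, 5.651e-07, 1.130e-06]  ψ = [0, 0, 2, 0, 0]  (obs o_4=5)
t=5: δ = [9.419e-08, 4.710e-08, 2.355e-08, 1.047e-08, 1.570e-08]  ψ = [4, 4, 4, 1, 1]  (obs o_5=3)
backtrack: best end state = 0; path = [4, 1, 2, 0, 4, 0]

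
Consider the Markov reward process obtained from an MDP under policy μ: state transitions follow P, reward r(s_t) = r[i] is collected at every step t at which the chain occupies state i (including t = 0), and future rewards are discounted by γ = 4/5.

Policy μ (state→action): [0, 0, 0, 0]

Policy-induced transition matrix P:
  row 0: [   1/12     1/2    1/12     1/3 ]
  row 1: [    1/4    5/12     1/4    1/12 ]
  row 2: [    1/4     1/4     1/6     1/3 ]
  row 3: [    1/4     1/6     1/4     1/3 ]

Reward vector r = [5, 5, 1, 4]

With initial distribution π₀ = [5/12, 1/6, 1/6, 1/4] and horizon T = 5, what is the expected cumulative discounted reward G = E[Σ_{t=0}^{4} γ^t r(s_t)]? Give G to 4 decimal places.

t=0: π = [0.4167, 0.1667, 0.1667, 0.2500], E[r] = 4.0833, γ^t·E[r] = 4.083333, running G = 4.083333
t=1: π = [0.1806, 0.3611, 0.1667, 0.2917], E[r] = 4.0417, γ^t·E[r] = 3.233333, running G = 7.316667
t=2: π = [0.2199, 0.3310, 0.2060, 0.2431], E[r] = 3.9329, γ^t·E[r] = 2.517037, running G = 9.833704
t=3: π = [0.2133, 0.3399, 0.1962, 0.2506], E[r] = 3.9647, γ^t·E[r] = 2.029926, running G = 11.863630
t=4: π = [0.2144, 0.3391, 0.1981, 0.2484], E[r] = 3.9593, γ^t·E[r] = 1.621715, running G = 13.485345

G = 13.4853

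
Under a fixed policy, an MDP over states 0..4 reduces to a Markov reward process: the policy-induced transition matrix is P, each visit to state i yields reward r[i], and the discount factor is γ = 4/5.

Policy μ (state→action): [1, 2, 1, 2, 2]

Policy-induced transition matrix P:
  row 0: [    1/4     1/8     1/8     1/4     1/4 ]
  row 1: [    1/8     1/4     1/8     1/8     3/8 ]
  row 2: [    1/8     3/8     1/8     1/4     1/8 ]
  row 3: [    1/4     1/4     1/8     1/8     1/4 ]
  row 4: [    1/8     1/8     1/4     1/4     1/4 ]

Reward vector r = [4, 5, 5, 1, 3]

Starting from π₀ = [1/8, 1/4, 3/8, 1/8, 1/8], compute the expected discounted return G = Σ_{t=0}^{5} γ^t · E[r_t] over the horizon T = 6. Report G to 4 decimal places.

t=0: π = [0.1250, 0.2500, 0.3750, 0.1250, 0.1250], E[r] = 4.1250, γ^t·E[r] = 4.125000, running G = 4.125000
t=1: π = [0.1563, 0.2656, 0.1406, 0.2031, 0.2344], E[r] = 3.5625, γ^t·E[r] = 2.850000, running G = 6.975000
t=2: π = [0.1699, 0.2188, 0.1543, 0.1914, 0.2656], E[r] = 3.5332, γ^t·E[r] = 2.261250, running G = 9.236250
t=3: π = [0.1702, 0.2148, 0.1582, 0.1987, 0.2581], E[r] = 3.5188, γ^t·E[r] = 1.801625, running G = 11.037875
t=4: π = [0.1711, 0.2162, 0.1573, 0.1983, 0.2571], E[r] = 3.5215, γ^t·E[r] = 1.442413, running G = 12.480288
t=5: π = [0.1712, 0.2161, 0.1571, 0.1982, 0.2574], E[r] = 3.5214, γ^t·E[r] = 1.153876, running G = 13.634164

G = 13.6342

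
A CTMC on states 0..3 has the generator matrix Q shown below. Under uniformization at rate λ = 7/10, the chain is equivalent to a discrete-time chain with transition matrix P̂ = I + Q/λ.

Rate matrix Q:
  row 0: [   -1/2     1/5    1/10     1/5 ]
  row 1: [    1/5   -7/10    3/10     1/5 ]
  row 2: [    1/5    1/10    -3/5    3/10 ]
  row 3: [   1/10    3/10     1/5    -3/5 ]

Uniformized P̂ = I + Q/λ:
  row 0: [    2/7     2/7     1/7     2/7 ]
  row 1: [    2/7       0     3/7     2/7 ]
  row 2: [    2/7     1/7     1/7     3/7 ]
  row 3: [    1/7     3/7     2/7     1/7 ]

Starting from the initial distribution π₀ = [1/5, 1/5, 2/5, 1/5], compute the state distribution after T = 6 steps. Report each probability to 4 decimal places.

t=0: π = [0.2000, 0.2000, 0.4000, 0.2000]
t=1: π = [0.2571, 0.2000, 0.2286, 0.3143]
t=2: π = [0.2408, 0.2408, 0.2449, 0.2735]
t=3: π = [0.2466, 0.2210, 0.2507, 0.2816]
t=4: π = [0.2455, 0.2270, 0.2462, 0.2813]
t=5: π = [0.2455, 0.2259, 0.2479, 0.2807]
t=6: π = [0.2456, 0.2259, 0.2475, 0.2810]

π = [0.2456, 0.2259, 0.2475, 0.2810]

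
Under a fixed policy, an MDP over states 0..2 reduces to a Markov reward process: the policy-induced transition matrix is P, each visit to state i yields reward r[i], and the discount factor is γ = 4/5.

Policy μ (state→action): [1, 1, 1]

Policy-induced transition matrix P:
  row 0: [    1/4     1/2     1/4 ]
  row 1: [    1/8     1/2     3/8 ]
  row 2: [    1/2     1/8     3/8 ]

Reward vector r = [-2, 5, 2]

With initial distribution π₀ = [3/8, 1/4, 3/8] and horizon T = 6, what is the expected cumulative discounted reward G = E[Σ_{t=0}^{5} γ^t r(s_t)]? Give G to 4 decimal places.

t=0: π = [0.3750, 0.2500, 0.3750], E[r] = 1.2500, γ^t·E[r] = 1.250000, running G = 1.250000
t=1: π = [0.3125, 0.3594, 0.3281], E[r] = 1.8281, γ^t·E[r] = 1.462500, running G = 2.712500
t=2: π = [0.2871, 0.3770, 0.3359], E[r] = 1.9824, γ^t·E[r] = 1.268750, running G = 3.981250
t=3: π = [0.2869, 0.3740, 0.3391], E[r] = 1.9746, γ^t·E[r] = 1.011000, running G = 4.992250
t=4: π = [0.2880, 0.3728, 0.3391], E[r] = 1.9664, γ^t·E[r] = 0.805438, running G = 5.797688
t=5: π = [0.2882, 0.3728, 0.3390], E[r] = 1.9657, γ^t·E[r] = 0.644134, running G = 6.441821

G = 6.4418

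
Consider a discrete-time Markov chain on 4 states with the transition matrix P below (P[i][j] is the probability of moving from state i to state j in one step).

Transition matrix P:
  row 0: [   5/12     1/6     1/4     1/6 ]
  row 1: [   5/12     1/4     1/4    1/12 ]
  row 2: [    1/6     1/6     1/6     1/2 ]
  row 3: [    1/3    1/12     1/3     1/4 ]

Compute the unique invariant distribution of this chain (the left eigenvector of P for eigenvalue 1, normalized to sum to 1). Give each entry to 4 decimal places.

π = [0.3325, 0.1583, 0.2507, 0.2586]

Balance equations π_j = Σ_i π_i·P[i][j]:
  π_0 = 5/12·π_0 + 5/12·π_1 + 1/6·π_2 + 1/3·π_3
  π_1 = 1/6·π_0 + 1/4·π_1 + 1/6·π_2 + 1/12·π_3
  π_2 = 1/4·π_0 + 1/4·π_1 + 1/6·π_2 + 1/3·π_3
  normalize: π_0 + π_1 + π_2 + π_3 = 1
Solving the linear system gives exactly π = [126/379, 60/379, 95/379, 98/379].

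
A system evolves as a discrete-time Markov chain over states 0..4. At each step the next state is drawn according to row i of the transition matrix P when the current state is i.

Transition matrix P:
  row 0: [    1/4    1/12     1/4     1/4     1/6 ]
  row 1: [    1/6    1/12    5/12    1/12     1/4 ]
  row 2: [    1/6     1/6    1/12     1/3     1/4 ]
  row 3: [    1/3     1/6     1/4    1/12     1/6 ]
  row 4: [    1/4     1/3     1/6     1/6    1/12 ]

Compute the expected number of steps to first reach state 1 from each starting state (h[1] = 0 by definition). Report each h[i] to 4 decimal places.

h = [6.2273, 0.0000, 5.6536, 5.7825, 4.8685]

First-step conditioning: h[1] = 0; for i ≠ 1, h[i] = 1 + Σ_k P[i][k]·h[k].
  h[0] = 1 + 1/4·h[0] + 1/4·h[2] + 1/4·h[3] + 1/6·h[4]
  h[2] = 1 + 1/6·h[0] + 1/12·h[2] + 1/3·h[3] + 1/4·h[4]
  h[3] = 1 + 1/3·h[0] + 1/4·h[2] + 1/12·h[3] + 1/6·h[4]
  h[4] = 1 + 1/4·h[0] + 1/6·h[2] + 1/6·h[3] + 1/12·h[4]
Solving the 4×4 linear system over states ≠ 1 gives exactly h = [30744/4937, 0, 27912/4937, 28548/4937, 24036/4937] (h[1] = 0 is the target).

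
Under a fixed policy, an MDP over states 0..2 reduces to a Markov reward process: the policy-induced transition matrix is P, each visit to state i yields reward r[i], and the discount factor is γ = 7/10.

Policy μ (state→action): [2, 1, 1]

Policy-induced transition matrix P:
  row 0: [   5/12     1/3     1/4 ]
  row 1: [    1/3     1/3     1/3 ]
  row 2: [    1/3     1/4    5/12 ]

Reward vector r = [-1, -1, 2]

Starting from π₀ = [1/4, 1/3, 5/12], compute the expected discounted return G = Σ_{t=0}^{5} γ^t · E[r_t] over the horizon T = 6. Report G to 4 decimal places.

G = 0.2724

t=0: π = [0.2500, 0.3333, 0.4167], E[r] = 0.2500, γ^t·E[r] = 0.250000, running G = 0.250000
t=1: π = [0.3542, 0.2986, 0.3472], E[r] = 0.0417, γ^t·E[r] = 0.029167, running G = 0.279167
t=2: π = [0.3628, 0.3044, 0.3328], E[r] = -0.0017, γ^t·E[r] = -0.000851, running G = 0.278316
t=3: π = [0.3636, 0.3056, 0.3308], E[r] = -0.0075, γ^t·E[r] = -0.002580, running G = 0.275736
t=4: π = [0.3636, 0.3058, 0.3306], E[r] = -0.0082, γ^t·E[r] = -0.001966, running G = 0.273770
t=5: π = [0.3636, 0.3058, 0.3306], E[r] = -0.0083, γ^t·E[r] = -0.001388, running G = 0.272382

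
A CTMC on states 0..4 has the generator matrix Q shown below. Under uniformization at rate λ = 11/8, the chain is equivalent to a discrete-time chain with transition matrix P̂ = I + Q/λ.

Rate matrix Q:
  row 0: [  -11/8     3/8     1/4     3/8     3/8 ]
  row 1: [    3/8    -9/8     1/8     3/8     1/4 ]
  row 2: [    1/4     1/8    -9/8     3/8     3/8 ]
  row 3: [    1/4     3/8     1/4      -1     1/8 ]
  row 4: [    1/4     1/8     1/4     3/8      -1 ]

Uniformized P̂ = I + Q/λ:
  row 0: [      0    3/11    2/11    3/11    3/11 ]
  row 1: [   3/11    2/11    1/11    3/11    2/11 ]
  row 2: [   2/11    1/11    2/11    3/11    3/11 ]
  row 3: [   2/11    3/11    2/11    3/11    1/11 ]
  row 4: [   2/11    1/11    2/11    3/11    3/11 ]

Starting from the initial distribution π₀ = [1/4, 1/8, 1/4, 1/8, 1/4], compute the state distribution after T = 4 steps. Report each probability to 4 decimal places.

t=0: π = [0.2500, 0.1250, 0.2500, 0.1250, 0.2500]
t=1: π = [0.1477, 0.1705, 0.1705, 0.2727, 0.2386]
t=2: π = [0.1705, 0.1829, 0.1663, 0.2727, 0.2076]
t=3: π = [0.1674, 0.1881, 0.1652, 0.2727, 0.2065]
t=4: π = [0.1685, 0.1880, 0.1647, 0.2727, 0.2060]

π = [0.1685, 0.1880, 0.1647, 0.2727, 0.2060]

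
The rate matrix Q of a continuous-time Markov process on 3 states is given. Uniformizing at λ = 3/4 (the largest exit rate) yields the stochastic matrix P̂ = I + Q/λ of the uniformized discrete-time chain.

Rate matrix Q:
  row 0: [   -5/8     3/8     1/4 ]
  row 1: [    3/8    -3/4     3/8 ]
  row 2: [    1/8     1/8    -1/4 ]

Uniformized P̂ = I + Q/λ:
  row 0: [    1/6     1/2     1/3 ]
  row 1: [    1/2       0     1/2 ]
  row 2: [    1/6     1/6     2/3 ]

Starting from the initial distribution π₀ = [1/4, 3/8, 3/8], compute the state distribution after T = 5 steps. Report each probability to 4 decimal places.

π = [0.2380, 0.2092, 0.5527]

t=0: π = [0.2500, 0.3750, 0.3750]
t=1: π = [0.2917, 0.1875, 0.5208]
t=2: π = [0.2292, 0.2326, 0.5382]
t=3: π = [0.2442, 0.2043, 0.5515]
t=4: π = [0.2348, 0.2140, 0.5512]
t=5: π = [0.2380, 0.2092, 0.5527]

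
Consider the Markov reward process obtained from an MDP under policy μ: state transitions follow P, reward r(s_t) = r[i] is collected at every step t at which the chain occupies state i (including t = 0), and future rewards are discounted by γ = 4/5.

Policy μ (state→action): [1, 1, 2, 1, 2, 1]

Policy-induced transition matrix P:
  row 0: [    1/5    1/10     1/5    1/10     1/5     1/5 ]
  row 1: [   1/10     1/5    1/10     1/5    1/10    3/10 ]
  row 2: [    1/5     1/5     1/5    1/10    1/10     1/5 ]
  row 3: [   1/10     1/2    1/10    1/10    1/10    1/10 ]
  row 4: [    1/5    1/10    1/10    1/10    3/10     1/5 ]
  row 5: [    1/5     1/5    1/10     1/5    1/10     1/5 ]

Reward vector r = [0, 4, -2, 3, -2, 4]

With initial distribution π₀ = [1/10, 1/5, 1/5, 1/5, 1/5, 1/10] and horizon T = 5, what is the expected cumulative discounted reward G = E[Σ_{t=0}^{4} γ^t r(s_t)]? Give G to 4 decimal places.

G = 4.6605

t=0: π = [0.1000, 0.2000, 0.2000, 0.2000, 0.2000, 0.1000], E[r] = 1.0000, γ^t·E[r] = 1.000000, running G = 1.000000
t=1: π = [0.1600, 0.2300, 0.1300, 0.1300, 0.1500, 0.2000], E[r] = 1.5500, γ^t·E[r] = 1.240000, running G = 2.240000
t=2: π = [0.1640, 0.2080, 0.1290, 0.1430, 0.1460, 0.2100], E[r] = 1.5510, γ^t·E[r] = 0.992640, running G = 3.232640
t=3: π = [0.1649, 0.2119, 0.1293, 0.1418, 0.1456, 0.2065], E[r] = 1.5492, γ^t·E[r] = 0.793190, running G = 4.025830
t=4: π = [0.1646, 0.2115, 0.1294, 0.1418, 0.1456, 0.2070], E[r] = 1.5495, γ^t·E[r] = 0.634659, running G = 4.660489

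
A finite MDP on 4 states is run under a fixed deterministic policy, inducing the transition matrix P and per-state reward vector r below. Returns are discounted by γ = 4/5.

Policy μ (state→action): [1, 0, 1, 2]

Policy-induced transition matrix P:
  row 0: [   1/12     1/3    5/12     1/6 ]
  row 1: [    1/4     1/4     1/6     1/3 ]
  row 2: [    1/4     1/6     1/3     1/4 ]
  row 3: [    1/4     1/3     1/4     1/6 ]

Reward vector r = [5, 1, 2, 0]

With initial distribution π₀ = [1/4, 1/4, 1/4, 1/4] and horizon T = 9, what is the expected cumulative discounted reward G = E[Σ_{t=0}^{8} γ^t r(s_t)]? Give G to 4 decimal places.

G = 8.3484

t=0: π = [0.2500, 0.2500, 0.2500, 0.2500], E[r] = 2.0000, γ^t·E[r] = 2.000000, running G = 2.000000
t=1: π = [0.2083, 0.2708, 0.2917, 0.2292], E[r] = 1.8958, γ^t·E[r] = 1.516667, running G = 3.516667
t=2: π = [0.2153, 0.2622, 0.2865, 0.2361], E[r] = 1.9115, γ^t·E[r] = 1.223333, running G = 4.740000
t=3: π = [0.2141, 0.2637, 0.2879, 0.2342], E[r] = 1.9102, γ^t·E[r] = 0.978000, running G = 5.718000
t=4: π = [0.2143, 0.2634, 0.2877, 0.2346], E[r] = 1.9103, γ^t·E[r] = 0.782474, running G = 6.500474
t=5: π = [0.2143, 0.2634, 0.2877, 0.2345], E[r] = 1.9103, γ^t·E[r] = 0.625978, running G = 7.126452
t=6: π = [0.2143, 0.2634, 0.2877, 0.2346], E[r] = 1.9103, γ^t·E[r] = 0.500783, running G = 7.627235
t=7: π = [0.2143, 0.2634, 0.2877, 0.2345], E[r] = 1.9103, γ^t·E[r] = 0.400626, running G = 8.027861
t=8: π = [0.2143, 0.2634, 0.2877, 0.2345], E[r] = 1.9103, γ^t·E[r] = 0.320501, running G = 8.348362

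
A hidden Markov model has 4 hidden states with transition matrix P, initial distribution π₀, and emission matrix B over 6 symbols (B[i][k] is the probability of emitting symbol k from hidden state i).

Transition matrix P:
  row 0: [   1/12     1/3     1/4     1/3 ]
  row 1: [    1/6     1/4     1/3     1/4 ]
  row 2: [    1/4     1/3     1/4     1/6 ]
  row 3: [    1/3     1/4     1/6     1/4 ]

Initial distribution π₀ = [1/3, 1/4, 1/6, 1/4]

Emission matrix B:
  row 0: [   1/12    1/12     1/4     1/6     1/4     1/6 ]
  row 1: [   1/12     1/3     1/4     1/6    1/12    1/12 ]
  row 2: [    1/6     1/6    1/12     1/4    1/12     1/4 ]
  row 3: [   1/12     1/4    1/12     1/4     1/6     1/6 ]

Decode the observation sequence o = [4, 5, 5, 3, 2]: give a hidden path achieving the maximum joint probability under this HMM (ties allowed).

path = [0, 3, 0, 3, 0]

t=0: δ = [8.333e-02, 2.083e-02, 1.389e-02, 4.167e-02]  (obs o_0=4)
t=1: δ = [2.315e-03, 2.315e-03, 5.208e-03, 4.630e-03]  ψ = [3, 0, 0, 0]  (obs o_1=5)
t=2: δ = [2.572e-04, 1.447e-04, 3.255e-04, 1.929e-04]  ψ = [3, 2, 2, 3]  (obs o_2=5)
t=3: δ = [1.356e-05, 1.808e-05, 2.035e-05, 2.143e-05]  ψ = [2, 2, 2, 0]  (obs o_3=3)
t=4: δ = [1.786e-06, 1.695e-06, 5.023e-07, 4.465e-07]  ψ = [3, 2, 1, 3]  (obs o_4=2)
backtrack: best end state = 0; path = [0, 3, 0, 3, 0]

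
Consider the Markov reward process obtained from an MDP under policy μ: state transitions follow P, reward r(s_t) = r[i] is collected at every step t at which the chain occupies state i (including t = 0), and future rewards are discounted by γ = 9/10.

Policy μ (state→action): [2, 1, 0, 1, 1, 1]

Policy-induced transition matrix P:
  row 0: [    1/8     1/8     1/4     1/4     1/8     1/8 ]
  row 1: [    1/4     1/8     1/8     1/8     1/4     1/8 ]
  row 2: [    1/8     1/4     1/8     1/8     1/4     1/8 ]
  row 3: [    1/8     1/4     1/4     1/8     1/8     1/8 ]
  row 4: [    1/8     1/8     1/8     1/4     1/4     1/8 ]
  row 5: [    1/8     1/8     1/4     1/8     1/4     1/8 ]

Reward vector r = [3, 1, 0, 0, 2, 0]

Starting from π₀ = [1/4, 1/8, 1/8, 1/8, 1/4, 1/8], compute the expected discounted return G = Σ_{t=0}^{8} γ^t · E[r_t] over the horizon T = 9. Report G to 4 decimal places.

G = 6.6029

t=0: π = [0.2500, 0.1250, 0.1250, 0.1250, 0.2500, 0.1250], E[r] = 1.3750, γ^t·E[r] = 1.375000, running G = 1.375000
t=1: π = [0.1406, 0.1563, 0.1875, 0.1875, 0.2031, 0.1250], E[r] = 0.9844, γ^t·E[r] = 0.885938, running G = 2.260938
t=2: π = [0.1445, 0.1719, 0.1816, 0.1680, 0.2090, 0.1250], E[r] = 1.0234, γ^t·E[r] = 0.828984, running G = 3.089922
t=3: π = [0.1465, 0.1687, 0.1797, 0.1692, 0.2109, 0.1250], E[r] = 1.0300, γ^t·E[r] = 0.750891, running G = 3.840813
t=4: π = [0.1461, 0.1686, 0.1801, 0.1697, 0.2105, 0.1250], E[r] = 1.0280, γ^t·E[r] = 0.674441, running G = 4.515254
t=5: π = [0.1461, 0.1687, 0.1801, 0.1696, 0.2105, 0.1250], E[r] = 1.0280, γ^t·E[r] = 0.607028, running G = 5.122282
t=6: π = [0.1461, 0.1687, 0.1801, 0.1696, 0.2105, 0.1250], E[r] = 1.0281, γ^t·E[r] = 0.546356, running G = 5.668638
t=7: π = [0.1461, 0.1687, 0.1801, 0.1696, 0.2105, 0.1250], E[r] = 1.0281, γ^t·E[r] = 0.491716, running G = 6.160355
t=8: π = [0.1461, 0.1687, 0.1801, 0.1696, 0.2105, 0.1250], E[r] = 1.0281, γ^t·E[r] = 0.442544, running G = 6.602899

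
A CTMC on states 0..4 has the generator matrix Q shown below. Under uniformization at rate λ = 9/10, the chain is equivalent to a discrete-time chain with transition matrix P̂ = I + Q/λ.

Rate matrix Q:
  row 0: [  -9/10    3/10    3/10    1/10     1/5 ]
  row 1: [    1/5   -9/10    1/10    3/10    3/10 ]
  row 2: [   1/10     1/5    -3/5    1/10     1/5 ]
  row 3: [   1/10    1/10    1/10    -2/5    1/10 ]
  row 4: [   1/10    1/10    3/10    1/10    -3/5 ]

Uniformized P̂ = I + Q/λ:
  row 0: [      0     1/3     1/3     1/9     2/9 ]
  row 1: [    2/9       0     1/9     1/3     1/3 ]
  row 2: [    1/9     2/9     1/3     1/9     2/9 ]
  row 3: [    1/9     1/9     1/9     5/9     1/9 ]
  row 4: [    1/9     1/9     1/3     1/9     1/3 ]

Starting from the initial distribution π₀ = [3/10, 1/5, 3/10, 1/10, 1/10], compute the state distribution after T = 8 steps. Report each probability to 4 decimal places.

t=0: π = [0.3000, 0.2000, 0.3000, 0.1000, 0.1000]
t=1: π = [0.1000, 0.1889, 0.2667, 0.2000, 0.2444]
t=2: π = [0.1210, 0.1420, 0.2469, 0.2420, 0.2481]
t=3: π = [0.1134, 0.1497, 0.2480, 0.2502, 0.2387]
t=4: π = [0.1151, 0.1472, 0.2445, 0.2556, 0.2376]
t=5: π = [0.1147, 0.1475, 0.2438, 0.2574, 0.2366]
t=6: π = [0.1148, 0.1473, 0.2434, 0.2583, 0.2363]
t=7: π = [0.1147, 0.1473, 0.2432, 0.2586, 0.2361]
t=8: π = [0.1147, 0.1473, 0.2431, 0.2588, 0.2361]

π = [0.1147, 0.1473, 0.2431, 0.2588, 0.2361]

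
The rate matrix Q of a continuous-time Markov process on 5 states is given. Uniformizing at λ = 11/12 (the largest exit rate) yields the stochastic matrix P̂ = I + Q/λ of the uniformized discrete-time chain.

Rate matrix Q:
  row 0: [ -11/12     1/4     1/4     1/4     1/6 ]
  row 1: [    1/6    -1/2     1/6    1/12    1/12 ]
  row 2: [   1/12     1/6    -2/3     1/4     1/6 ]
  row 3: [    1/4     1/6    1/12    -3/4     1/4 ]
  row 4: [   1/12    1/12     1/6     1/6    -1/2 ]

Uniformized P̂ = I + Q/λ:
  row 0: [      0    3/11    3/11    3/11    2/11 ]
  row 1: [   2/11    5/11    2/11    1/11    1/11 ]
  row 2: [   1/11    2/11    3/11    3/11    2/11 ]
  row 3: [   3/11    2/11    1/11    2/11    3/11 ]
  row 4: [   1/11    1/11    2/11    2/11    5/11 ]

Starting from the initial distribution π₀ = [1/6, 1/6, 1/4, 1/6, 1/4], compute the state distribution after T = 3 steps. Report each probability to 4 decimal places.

t=0: π = [0.1667, 0.1667, 0.2500, 0.1667, 0.2500]
t=1: π = [0.1212, 0.2197, 0.2045, 0.2045, 0.2500]
t=2: π = [0.1371, 0.2300, 0.1928, 0.1915, 0.2486]
t=3: π = [0.1342, 0.2344, 0.1944, 0.1909, 0.2461]

π = [0.1342, 0.2344, 0.1944, 0.1909, 0.2461]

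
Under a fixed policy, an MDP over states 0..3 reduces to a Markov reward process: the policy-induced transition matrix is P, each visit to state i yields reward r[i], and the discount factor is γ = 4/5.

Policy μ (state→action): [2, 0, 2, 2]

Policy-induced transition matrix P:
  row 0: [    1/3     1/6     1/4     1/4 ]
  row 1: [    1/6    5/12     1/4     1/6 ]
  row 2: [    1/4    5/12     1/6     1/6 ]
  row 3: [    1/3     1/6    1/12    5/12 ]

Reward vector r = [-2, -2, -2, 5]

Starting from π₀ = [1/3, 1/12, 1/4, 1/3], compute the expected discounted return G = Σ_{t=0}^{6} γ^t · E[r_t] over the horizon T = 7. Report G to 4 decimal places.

t=0: π = [0.3333, 0.0833, 0.2500, 0.3333], E[r] = 0.3333, γ^t·E[r] = 0.333333, running G = 0.333333
t=1: π = [0.2986, 0.2500, 0.1736, 0.2778], E[r] = -0.0556, γ^t·E[r] = -0.044444, running G = 0.288889
t=2: π = [0.2772, 0.2726, 0.1892, 0.2610], E[r] = -0.1730, γ^t·E[r] = -0.110741, running G = 0.178148
t=3: π = [0.2721, 0.2821, 0.1907, 0.2550], E[r] = -0.2149, γ^t·E[r] = -0.110025, running G = 0.068123
t=4: π = [0.2704, 0.2849, 0.1916, 0.2531], E[r] = -0.2283, γ^t·E[r] = -0.093516, running G = -0.025393
t=5: π = [0.2699, 0.2858, 0.1918, 0.2525], E[r] = -0.2327, γ^t·E[r] = -0.076240, running G = -0.101633
t=6: π = [0.2697, 0.2861, 0.1919, 0.2523], E[r] = -0.2341, γ^t·E[r] = -0.061359, running G = -0.162992

G = -0.1630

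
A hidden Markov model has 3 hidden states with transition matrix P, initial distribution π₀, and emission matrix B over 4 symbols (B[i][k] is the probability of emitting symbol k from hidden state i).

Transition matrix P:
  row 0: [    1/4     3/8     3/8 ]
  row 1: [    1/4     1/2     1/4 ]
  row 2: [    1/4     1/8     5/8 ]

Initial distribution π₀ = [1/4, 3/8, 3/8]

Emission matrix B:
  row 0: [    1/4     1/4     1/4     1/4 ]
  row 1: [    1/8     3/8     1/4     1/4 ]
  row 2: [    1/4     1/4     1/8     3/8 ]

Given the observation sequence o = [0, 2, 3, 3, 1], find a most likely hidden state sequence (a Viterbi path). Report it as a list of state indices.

t=0: δ = [6.250e-02, 4.688e-02, 9.375e-02]  (obs o_0=0)
t=1: δ = [5.859e-03, 5.859e-03, 7.324e-03]  ψ = [2, 0, 2]  (obs o_1=2)
t=2: δ = [4.578e-04, 7.324e-04, 1.717e-03]  ψ = [2, 1, 2]  (obs o_2=3)
t=3: δ = [1.073e-04, 9.155e-05, 4.023e-04]  ψ = [2, 1, 2]  (obs o_3=3)
t=4: δ = [2.515e-05, 1.886e-05, 6.286e-05]  ψ = [2, 2, 2]  (obs o_4=1)
backtrack: best end state = 2; path = [2, 2, 2, 2, 2]

path = [2, 2, 2, 2, 2]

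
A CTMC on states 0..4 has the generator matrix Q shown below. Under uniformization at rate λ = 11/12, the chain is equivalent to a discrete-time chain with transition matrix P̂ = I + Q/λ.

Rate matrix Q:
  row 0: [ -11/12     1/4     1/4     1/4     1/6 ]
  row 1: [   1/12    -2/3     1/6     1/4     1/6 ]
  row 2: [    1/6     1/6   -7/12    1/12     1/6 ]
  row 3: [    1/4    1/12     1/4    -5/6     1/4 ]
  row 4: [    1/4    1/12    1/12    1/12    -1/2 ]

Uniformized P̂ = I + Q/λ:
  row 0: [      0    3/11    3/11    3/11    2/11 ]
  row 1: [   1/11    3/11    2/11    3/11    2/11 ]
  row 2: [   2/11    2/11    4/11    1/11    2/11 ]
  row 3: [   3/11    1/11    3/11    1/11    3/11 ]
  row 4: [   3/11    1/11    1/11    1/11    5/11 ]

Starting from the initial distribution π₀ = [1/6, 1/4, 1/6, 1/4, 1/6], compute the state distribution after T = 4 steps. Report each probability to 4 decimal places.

t=0: π = [0.1667, 0.2500, 0.1667, 0.2500, 0.1667]
t=1: π = [0.1667, 0.1818, 0.2348, 0.1667, 0.2500]
t=2: π = [0.1729, 0.1756, 0.2321, 0.1543, 0.2652]
t=3: π = [0.1726, 0.1754, 0.2297, 0.1543, 0.2682]
t=4: π = [0.1729, 0.1750, 0.2289, 0.1542, 0.2690]

π = [0.1729, 0.1750, 0.2289, 0.1542, 0.2690]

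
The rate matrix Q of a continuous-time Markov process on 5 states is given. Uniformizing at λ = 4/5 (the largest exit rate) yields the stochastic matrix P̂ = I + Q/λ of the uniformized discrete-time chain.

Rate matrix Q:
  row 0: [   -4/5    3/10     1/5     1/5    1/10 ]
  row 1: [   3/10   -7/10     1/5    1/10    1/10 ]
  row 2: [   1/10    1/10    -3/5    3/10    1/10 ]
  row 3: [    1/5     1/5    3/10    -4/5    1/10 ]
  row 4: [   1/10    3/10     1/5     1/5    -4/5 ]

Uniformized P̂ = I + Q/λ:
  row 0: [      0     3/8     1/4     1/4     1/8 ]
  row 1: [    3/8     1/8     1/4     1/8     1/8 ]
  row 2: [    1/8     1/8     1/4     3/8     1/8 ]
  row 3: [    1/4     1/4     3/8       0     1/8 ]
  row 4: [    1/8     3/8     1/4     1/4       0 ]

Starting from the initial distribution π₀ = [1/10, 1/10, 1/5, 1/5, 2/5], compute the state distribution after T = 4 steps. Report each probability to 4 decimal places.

t=0: π = [0.1000, 0.1000, 0.2000, 0.2000, 0.4000]
t=1: π = [0.1625, 0.2750, 0.2750, 0.2125, 0.0750]
t=2: π = [0.2000, 0.2109, 0.2766, 0.1969, 0.1156]
t=3: π = [0.1773, 0.2285, 0.2746, 0.2090, 0.1105]
t=4: π = [0.1861, 0.2231, 0.2761, 0.2035, 0.1112]

π = [0.1861, 0.2231, 0.2761, 0.2035, 0.1112]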